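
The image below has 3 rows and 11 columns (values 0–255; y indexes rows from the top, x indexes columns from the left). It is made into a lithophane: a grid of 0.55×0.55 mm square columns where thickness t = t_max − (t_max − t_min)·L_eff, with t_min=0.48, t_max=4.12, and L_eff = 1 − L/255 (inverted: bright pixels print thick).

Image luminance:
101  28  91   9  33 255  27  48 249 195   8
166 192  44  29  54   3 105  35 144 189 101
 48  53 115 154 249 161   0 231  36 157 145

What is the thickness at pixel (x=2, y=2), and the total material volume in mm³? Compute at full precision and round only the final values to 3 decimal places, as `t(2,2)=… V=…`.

t(2,2)=2.122 V=19.710

span = t_max - t_min = 4.12 - 0.48 = 3.640
L(2,2) = 115, L_eff = 1 - 115/255 = 0.549020 (inverted)
t(2,2) = 4.12 - 3.640·0.549020 = 2.122
Σt over all 3·11 pixels = 83077/1275 ≈ 65.1584314
V = pitch²·Σt = 0.55²·83077/1275 = 19.710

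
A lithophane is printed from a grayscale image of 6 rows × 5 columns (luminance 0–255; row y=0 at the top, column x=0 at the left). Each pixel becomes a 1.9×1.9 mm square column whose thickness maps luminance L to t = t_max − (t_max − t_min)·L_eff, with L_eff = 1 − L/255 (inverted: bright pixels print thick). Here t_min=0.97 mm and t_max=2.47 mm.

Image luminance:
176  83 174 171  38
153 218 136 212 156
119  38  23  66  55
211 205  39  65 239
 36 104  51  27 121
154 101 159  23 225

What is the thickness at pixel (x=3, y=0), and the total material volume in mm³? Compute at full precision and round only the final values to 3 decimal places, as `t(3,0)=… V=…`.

t(3,0)=1.976 V=181.031

span = t_max - t_min = 2.47 - 0.97 = 1.500
L(3,0) = 171, L_eff = 1 - 171/255 = 0.329412 (inverted)
t(3,0) = 2.47 - 1.500·0.329412 = 1.976
Σt over all 6·5 pixels = 1705/34 ≈ 50.1470588
V = pitch²·Σt = 1.9²·1705/34 = 181.031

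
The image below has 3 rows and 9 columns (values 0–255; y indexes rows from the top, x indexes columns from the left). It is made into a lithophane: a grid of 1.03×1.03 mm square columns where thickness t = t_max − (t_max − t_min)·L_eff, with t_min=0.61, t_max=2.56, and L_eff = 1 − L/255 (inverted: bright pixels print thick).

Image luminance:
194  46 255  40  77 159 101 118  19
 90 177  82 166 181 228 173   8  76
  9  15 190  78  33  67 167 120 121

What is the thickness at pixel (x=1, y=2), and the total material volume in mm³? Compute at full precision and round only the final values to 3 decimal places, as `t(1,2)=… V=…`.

span = t_max - t_min = 2.56 - 0.61 = 1.950
L(1,2) = 15, L_eff = 1 - 15/255 = 0.941176 (inverted)
t(1,2) = 2.56 - 1.950·0.941176 = 0.725
Σt over all 3·9 pixels = 66869/1700 ≈ 39.3347059
V = pitch²·Σt = 1.03²·66869/1700 = 41.730

t(1,2)=0.725 V=41.730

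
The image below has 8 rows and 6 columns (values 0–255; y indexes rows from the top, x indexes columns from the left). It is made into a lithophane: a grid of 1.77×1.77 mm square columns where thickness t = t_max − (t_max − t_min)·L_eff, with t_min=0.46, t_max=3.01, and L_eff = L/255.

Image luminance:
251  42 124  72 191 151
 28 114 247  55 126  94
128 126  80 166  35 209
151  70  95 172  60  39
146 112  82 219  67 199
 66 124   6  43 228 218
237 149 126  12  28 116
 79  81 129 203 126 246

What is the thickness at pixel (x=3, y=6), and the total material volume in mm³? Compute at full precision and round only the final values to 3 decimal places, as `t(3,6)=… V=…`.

span = t_max - t_min = 3.01 - 0.46 = 2.550
L(3,6) = 12, L_eff = 12/255 = 0.047059
t(3,6) = 3.01 - 2.550·0.047059 = 2.890
Σt over all 8·6 pixels = 85.8
V = pitch²·Σt = 1.77²·85.8 = 268.803

t(3,6)=2.890 V=268.803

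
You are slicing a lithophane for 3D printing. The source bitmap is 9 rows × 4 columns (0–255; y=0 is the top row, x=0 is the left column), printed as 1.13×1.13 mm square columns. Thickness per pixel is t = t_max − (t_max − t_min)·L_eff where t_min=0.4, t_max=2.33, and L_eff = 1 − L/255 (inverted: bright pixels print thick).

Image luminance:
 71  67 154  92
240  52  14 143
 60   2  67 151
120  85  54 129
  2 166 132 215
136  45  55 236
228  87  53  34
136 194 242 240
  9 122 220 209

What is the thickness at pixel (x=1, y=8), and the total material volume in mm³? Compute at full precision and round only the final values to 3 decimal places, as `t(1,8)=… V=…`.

span = t_max - t_min = 2.33 - 0.4 = 1.930
L(1,8) = 122, L_eff = 1 - 122/255 = 0.521569 (inverted)
t(1,8) = 2.33 - 1.930·0.521569 = 1.323
Σt over all 9·4 pixels = 594883/12750 ≈ 46.6574902
V = pitch²·Σt = 1.13²·594883/12750 = 59.577

t(1,8)=1.323 V=59.577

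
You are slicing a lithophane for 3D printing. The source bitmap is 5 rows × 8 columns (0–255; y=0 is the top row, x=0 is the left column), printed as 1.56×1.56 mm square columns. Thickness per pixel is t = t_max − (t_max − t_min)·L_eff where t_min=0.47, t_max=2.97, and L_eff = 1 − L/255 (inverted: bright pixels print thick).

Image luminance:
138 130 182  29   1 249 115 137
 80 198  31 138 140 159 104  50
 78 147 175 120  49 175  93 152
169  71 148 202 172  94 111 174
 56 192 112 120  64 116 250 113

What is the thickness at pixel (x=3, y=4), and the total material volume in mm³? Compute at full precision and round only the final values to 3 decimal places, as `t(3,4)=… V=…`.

t(3,4)=1.646 V=165.857

span = t_max - t_min = 2.97 - 0.47 = 2.500
L(3,4) = 120, L_eff = 1 - 120/255 = 0.529412 (inverted)
t(3,4) = 2.97 - 2.500·0.529412 = 1.646
Σt over all 5·8 pixels = 5793/85 ≈ 68.1529412
V = pitch²·Σt = 1.56²·5793/85 = 165.857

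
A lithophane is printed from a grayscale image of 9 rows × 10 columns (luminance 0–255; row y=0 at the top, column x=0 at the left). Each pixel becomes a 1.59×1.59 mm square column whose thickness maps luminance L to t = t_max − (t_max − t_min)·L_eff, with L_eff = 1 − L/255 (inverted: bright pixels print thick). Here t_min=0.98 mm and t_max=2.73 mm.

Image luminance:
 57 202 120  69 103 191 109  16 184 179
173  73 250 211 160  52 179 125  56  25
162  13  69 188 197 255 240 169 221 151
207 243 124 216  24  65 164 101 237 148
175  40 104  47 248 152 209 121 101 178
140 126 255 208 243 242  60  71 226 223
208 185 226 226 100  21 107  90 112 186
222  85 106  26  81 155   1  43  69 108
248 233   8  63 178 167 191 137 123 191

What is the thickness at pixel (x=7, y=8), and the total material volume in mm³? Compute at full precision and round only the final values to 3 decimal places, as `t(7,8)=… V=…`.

span = t_max - t_min = 2.73 - 0.98 = 1.750
L(7,8) = 137, L_eff = 1 - 137/255 = 0.462745 (inverted)
t(7,8) = 2.73 - 1.750·0.462745 = 1.920
Σt over all 9·10 pixels = 35903/204 ≈ 175.9950980
V = pitch²·Σt = 1.59²·35903/204 = 444.933

t(7,8)=1.920 V=444.933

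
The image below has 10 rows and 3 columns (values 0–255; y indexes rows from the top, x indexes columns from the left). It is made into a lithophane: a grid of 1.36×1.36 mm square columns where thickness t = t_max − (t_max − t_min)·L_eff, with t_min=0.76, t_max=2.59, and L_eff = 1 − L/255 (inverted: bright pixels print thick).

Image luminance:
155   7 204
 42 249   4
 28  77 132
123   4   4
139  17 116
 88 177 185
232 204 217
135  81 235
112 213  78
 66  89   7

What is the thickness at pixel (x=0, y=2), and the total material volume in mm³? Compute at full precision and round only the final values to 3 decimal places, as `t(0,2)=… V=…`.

t(0,2)=0.961 V=87.567

span = t_max - t_min = 2.59 - 0.76 = 1.830
L(0,2) = 28, L_eff = 1 - 28/255 = 0.890196 (inverted)
t(0,2) = 2.59 - 1.830·0.890196 = 0.961
Σt over all 10·3 pixels = 20121/425 ≈ 47.3435294
V = pitch²·Σt = 1.36²·20121/425 = 87.567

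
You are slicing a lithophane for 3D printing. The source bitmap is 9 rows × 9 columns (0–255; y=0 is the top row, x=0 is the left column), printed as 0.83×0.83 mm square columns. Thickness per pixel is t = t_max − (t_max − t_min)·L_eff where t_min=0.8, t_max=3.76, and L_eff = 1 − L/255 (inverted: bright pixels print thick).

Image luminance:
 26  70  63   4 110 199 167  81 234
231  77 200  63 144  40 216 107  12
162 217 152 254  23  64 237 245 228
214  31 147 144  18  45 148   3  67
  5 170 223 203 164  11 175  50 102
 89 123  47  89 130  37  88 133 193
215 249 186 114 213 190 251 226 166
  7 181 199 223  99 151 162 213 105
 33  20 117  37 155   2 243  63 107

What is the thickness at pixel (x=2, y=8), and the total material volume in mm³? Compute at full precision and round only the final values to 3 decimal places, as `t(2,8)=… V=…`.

t(2,8)=2.158 V=127.822

span = t_max - t_min = 3.76 - 0.8 = 2.960
L(2,8) = 117, L_eff = 1 - 117/255 = 0.541176 (inverted)
t(2,8) = 3.76 - 2.960·0.541176 = 2.158
Σt over all 9·9 pixels = 1182848/6375 ≈ 185.5447843
V = pitch²·Σt = 0.83²·1182848/6375 = 127.822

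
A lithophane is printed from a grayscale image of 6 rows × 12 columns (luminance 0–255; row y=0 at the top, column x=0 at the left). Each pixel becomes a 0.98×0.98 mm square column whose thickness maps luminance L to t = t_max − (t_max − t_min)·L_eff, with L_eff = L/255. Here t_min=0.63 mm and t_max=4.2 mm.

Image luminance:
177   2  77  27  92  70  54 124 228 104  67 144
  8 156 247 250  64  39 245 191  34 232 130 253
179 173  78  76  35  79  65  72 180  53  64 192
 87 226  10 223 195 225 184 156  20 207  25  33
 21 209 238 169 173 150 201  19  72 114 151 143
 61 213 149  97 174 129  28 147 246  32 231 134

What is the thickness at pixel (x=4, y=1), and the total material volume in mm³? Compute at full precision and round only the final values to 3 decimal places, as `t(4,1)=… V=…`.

t(4,1)=3.304 V=167.357

span = t_max - t_min = 4.2 - 0.63 = 3.570
L(4,1) = 64, L_eff = 64/255 = 0.250980
t(4,1) = 4.2 - 3.570·0.250980 = 3.304
Σt over all 6·12 pixels = 174.258
V = pitch²·Σt = 0.98²·174.258 = 167.357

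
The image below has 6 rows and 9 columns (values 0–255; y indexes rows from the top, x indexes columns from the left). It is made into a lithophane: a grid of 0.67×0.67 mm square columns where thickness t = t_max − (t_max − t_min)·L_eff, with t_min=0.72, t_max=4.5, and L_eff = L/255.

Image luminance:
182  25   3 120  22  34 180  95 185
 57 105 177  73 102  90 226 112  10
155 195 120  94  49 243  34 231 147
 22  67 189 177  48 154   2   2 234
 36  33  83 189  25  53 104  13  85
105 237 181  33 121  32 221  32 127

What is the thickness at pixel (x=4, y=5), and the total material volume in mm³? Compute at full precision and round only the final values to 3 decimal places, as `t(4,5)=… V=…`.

span = t_max - t_min = 4.5 - 0.72 = 3.780
L(4,5) = 121, L_eff = 121/255 = 0.474510
t(4,5) = 4.5 - 3.780·0.474510 = 2.706
Σt over all 6·9 pixels = 675477/4250 ≈ 158.9357647
V = pitch²·Σt = 0.67²·675477/4250 = 71.346

t(4,5)=2.706 V=71.346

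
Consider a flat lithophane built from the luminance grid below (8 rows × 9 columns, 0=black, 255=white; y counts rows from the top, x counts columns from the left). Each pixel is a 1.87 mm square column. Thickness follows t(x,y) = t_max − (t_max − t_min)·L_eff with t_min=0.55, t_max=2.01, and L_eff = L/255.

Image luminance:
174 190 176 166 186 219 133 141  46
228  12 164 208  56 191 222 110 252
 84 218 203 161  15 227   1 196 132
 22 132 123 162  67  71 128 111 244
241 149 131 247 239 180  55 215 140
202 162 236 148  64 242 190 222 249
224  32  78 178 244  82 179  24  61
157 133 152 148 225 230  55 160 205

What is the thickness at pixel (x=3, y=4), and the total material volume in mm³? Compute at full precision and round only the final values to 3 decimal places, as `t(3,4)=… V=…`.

t(3,4)=0.596 V=284.834

span = t_max - t_min = 2.01 - 0.55 = 1.460
L(3,4) = 247, L_eff = 247/255 = 0.968627
t(3,4) = 2.01 - 1.460·0.968627 = 0.596
Σt over all 8·9 pixels = 6109/75 ≈ 81.4533333
V = pitch²·Σt = 1.87²·6109/75 = 284.834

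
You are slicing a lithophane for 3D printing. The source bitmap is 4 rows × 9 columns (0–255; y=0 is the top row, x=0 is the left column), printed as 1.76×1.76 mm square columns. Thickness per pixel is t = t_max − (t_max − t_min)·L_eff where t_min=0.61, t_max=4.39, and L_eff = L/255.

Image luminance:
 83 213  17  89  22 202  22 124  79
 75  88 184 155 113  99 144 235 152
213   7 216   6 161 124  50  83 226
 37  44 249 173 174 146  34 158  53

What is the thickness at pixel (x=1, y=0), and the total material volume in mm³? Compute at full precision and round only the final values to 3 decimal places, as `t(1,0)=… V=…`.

span = t_max - t_min = 4.39 - 0.61 = 3.780
L(1,0) = 213, L_eff = 213/255 = 0.835294
t(1,0) = 4.39 - 3.780·0.835294 = 1.233
Σt over all 4·9 pixels = 95.04
V = pitch²·Σt = 1.76²·95.04 = 294.396

t(1,0)=1.233 V=294.396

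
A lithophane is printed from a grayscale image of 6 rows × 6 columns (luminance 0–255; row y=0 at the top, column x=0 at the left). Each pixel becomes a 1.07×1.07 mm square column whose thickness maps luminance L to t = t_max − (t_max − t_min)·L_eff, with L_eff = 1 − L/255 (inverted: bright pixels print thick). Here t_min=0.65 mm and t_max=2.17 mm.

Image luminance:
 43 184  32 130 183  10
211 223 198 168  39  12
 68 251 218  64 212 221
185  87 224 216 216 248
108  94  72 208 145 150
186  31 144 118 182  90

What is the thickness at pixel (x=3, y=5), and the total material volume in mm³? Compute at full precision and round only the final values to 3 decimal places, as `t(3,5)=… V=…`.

span = t_max - t_min = 2.17 - 0.65 = 1.520
L(3,5) = 118, L_eff = 1 - 118/255 = 0.537255 (inverted)
t(3,5) = 2.17 - 1.520·0.537255 = 1.353
Σt over all 6·6 pixels = 345673/6375 ≈ 54.2232157
V = pitch²·Σt = 1.07²·345673/6375 = 62.080

t(3,5)=1.353 V=62.080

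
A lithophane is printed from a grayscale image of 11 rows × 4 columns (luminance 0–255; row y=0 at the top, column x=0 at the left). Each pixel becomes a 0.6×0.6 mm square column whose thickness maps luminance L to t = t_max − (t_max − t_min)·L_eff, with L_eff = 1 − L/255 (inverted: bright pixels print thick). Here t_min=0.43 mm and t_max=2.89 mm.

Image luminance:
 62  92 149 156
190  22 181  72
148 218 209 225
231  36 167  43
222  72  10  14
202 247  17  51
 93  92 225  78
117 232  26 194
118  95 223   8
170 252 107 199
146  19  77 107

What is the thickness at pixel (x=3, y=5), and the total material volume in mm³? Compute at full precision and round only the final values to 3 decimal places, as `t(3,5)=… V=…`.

t(3,5)=0.922 V=26.308

span = t_max - t_min = 2.89 - 0.43 = 2.460
L(3,5) = 51, L_eff = 1 - 51/255 = 0.800000 (inverted)
t(3,5) = 2.89 - 2.460·0.800000 = 0.922
Σt over all 11·4 pixels = 155292/2125 ≈ 73.0785882
V = pitch²·Σt = 0.6²·155292/2125 = 26.308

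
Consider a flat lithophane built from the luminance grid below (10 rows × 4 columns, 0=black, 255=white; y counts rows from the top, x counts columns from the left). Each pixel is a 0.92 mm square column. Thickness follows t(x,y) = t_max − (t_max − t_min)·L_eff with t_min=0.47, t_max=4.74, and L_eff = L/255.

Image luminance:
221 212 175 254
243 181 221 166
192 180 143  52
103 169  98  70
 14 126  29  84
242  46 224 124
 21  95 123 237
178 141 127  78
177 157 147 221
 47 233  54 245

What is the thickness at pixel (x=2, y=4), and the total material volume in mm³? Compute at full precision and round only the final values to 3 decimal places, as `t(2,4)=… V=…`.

t(2,4)=4.254 V=77.565

span = t_max - t_min = 4.74 - 0.47 = 4.270
L(2,4) = 29, L_eff = 29/255 = 0.113725
t(2,4) = 4.74 - 4.270·0.113725 = 4.254
Σt over all 10·4 pixels = 15579/170 ≈ 91.6411765
V = pitch²·Σt = 0.92²·15579/170 = 77.565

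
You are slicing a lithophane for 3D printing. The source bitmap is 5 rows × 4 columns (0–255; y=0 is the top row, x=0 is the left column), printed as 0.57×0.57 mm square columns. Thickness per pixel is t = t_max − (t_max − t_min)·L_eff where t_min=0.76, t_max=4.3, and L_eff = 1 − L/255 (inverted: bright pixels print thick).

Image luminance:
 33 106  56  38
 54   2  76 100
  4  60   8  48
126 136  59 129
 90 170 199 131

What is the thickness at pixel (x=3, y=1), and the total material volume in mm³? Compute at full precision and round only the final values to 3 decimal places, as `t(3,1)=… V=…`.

span = t_max - t_min = 4.3 - 0.76 = 3.540
L(3,1) = 100, L_eff = 1 - 100/255 = 0.607843 (inverted)
t(3,1) = 4.3 - 3.540·0.607843 = 2.148
Σt over all 5·4 pixels = 6419/170 ≈ 37.7588235
V = pitch²·Σt = 0.57²·6419/170 = 12.268

t(3,1)=2.148 V=12.268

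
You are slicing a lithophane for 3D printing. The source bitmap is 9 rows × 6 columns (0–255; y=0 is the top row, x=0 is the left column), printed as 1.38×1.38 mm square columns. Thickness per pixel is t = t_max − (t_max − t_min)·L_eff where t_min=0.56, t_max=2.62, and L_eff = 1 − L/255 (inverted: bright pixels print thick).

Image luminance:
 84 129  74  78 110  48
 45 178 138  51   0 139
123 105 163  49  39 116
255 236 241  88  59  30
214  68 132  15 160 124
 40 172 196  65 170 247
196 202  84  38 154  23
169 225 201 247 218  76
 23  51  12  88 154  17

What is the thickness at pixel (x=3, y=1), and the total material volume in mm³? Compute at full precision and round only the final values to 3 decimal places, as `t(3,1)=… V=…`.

span = t_max - t_min = 2.62 - 0.56 = 2.060
L(3,1) = 51, L_eff = 1 - 51/255 = 0.800000 (inverted)
t(3,1) = 2.62 - 2.060·0.800000 = 0.972
Σt over all 9·6 pixels = 1040537/12750 ≈ 81.6107451
V = pitch²·Σt = 1.38²·1040537/12750 = 155.420

t(3,1)=0.972 V=155.420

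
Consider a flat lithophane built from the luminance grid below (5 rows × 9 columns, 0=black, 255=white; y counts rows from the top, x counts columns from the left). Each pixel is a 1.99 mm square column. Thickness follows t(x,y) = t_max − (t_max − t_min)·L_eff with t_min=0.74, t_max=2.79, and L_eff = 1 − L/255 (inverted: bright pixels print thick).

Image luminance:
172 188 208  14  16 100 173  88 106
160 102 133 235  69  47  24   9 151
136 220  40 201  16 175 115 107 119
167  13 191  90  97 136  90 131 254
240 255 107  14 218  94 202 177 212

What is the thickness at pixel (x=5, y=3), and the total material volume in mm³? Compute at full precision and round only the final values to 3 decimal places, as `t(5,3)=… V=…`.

span = t_max - t_min = 2.79 - 0.74 = 2.050
L(5,3) = 136, L_eff = 1 - 136/255 = 0.466667 (inverted)
t(5,3) = 2.79 - 2.050·0.466667 = 1.833
Σt over all 5·9 pixels = 204061/2550 ≈ 80.0239216
V = pitch²·Σt = 1.99²·204061/2550 = 316.903

t(5,3)=1.833 V=316.903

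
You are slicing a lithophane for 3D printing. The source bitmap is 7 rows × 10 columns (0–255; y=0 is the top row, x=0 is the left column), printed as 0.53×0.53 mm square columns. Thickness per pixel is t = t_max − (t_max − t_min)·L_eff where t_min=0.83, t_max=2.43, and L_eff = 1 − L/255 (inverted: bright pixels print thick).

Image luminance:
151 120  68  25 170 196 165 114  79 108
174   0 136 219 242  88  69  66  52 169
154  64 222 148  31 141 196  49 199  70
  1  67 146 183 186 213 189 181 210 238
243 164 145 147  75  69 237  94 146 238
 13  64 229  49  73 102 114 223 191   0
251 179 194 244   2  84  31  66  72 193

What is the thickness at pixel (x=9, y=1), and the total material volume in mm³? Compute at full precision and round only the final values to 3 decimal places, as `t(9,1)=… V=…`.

t(9,1)=1.890 V=32.590

span = t_max - t_min = 2.43 - 0.83 = 1.600
L(9,1) = 169, L_eff = 1 - 169/255 = 0.337255 (inverted)
t(9,1) = 2.43 - 1.600·0.337255 = 1.890
Σt over all 7·10 pixels = 116.02
V = pitch²·Σt = 0.53²·116.02 = 32.590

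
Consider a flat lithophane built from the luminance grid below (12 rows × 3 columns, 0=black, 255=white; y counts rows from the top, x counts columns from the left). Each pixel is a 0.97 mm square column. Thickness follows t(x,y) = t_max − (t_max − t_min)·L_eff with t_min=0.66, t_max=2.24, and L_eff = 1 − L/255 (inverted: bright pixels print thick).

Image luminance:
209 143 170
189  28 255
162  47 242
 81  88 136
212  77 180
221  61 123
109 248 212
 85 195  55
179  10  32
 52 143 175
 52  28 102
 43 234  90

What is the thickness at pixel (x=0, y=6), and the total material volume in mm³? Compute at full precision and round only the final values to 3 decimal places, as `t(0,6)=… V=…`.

t(0,6)=1.335 V=49.570

span = t_max - t_min = 2.24 - 0.66 = 1.580
L(0,6) = 109, L_eff = 1 - 109/255 = 0.572549 (inverted)
t(0,6) = 2.24 - 1.580·0.572549 = 1.335
Σt over all 12·3 pixels = 111952/2125 ≈ 52.6832941
V = pitch²·Σt = 0.97²·111952/2125 = 49.570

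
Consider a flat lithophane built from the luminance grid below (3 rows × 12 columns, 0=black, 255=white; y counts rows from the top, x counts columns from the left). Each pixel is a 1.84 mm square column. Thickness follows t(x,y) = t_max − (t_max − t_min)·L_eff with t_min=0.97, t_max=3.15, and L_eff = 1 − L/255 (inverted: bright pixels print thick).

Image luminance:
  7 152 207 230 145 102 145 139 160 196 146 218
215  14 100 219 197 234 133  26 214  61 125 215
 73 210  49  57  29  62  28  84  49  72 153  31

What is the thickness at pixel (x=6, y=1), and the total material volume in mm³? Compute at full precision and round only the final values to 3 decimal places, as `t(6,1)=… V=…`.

span = t_max - t_min = 3.15 - 0.97 = 2.180
L(6,1) = 133, L_eff = 1 - 133/255 = 0.478431 (inverted)
t(6,1) = 3.15 - 2.180·0.478431 = 2.107
Σt over all 3·12 pixels = 311801/4250 ≈ 73.3649412
V = pitch²·Σt = 1.84²·311801/4250 = 248.384

t(6,1)=2.107 V=248.384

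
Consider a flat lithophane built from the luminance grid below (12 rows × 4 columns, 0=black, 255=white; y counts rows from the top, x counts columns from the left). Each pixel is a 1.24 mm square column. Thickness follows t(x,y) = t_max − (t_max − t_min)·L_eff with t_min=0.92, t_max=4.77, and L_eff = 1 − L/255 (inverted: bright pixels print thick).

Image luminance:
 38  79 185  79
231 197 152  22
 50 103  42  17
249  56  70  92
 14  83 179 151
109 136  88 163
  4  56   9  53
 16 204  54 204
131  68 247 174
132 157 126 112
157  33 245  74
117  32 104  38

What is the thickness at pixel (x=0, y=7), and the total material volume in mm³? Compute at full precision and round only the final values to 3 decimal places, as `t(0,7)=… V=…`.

t(0,7)=1.162 V=187.038

span = t_max - t_min = 4.77 - 0.92 = 3.850
L(0,7) = 16, L_eff = 1 - 16/255 = 0.937255 (inverted)
t(0,7) = 4.77 - 3.850·0.937255 = 1.162
Σt over all 12·4 pixels = 31019/255 ≈ 121.6431373
V = pitch²·Σt = 1.24²·31019/255 = 187.038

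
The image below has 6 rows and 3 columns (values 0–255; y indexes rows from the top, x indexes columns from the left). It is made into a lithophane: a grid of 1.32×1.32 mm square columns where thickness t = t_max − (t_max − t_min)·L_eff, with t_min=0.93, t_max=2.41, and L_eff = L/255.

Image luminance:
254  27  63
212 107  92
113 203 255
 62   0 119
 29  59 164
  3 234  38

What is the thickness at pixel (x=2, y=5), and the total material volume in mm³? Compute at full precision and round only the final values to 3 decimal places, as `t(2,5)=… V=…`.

t(2,5)=2.189 V=55.016

span = t_max - t_min = 2.41 - 0.93 = 1.480
L(2,5) = 38, L_eff = 38/255 = 0.149020
t(2,5) = 2.41 - 1.480·0.149020 = 2.189
Σt over all 6·3 pixels = 134193/4250 ≈ 31.5748235
V = pitch²·Σt = 1.32²·134193/4250 = 55.016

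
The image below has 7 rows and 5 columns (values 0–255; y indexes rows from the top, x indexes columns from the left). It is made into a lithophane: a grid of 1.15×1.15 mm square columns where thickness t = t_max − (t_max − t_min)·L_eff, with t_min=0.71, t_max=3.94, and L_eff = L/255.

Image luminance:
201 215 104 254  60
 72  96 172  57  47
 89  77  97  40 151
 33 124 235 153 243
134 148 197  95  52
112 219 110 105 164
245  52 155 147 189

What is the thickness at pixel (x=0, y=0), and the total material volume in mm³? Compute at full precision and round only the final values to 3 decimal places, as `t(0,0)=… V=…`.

t(0,0)=1.394 V=104.578

span = t_max - t_min = 3.94 - 0.71 = 3.230
L(0,0) = 201, L_eff = 201/255 = 0.788235
t(0,0) = 3.94 - 3.230·0.788235 = 1.394
Σt over all 7·5 pixels = 79.076
V = pitch²·Σt = 1.15²·79.076 = 104.578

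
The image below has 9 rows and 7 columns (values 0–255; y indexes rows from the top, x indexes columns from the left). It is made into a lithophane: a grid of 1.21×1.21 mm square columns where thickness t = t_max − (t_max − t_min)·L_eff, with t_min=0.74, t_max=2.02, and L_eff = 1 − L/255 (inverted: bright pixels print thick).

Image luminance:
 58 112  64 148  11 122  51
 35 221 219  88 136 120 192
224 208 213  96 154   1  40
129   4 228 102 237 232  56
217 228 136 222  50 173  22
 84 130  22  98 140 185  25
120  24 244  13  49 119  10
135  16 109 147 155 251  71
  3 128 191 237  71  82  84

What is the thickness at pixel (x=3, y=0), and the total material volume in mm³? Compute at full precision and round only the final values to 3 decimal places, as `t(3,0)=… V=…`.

span = t_max - t_min = 2.02 - 0.74 = 1.280
L(3,0) = 148, L_eff = 1 - 148/255 = 0.419608 (inverted)
t(3,0) = 2.02 - 1.280·0.419608 = 1.483
Σt over all 9·7 pixels = 1073893/12750 ≈ 84.2269020
V = pitch²·Σt = 1.21²·1073893/12750 = 123.317

t(3,0)=1.483 V=123.317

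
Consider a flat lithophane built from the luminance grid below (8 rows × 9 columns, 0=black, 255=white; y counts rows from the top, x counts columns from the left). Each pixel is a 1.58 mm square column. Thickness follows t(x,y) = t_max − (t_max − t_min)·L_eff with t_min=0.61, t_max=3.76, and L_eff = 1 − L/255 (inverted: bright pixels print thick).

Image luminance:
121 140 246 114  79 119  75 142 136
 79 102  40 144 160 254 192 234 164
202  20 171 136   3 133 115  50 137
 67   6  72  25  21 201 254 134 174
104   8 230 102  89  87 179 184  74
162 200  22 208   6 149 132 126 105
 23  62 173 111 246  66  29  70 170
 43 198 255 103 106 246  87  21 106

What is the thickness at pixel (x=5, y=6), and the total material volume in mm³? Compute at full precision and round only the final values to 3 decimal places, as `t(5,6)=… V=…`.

span = t_max - t_min = 3.76 - 0.61 = 3.150
L(5,6) = 66, L_eff = 1 - 66/255 = 0.741176 (inverted)
t(5,6) = 3.76 - 3.150·0.741176 = 1.425
Σt over all 8·9 pixels = 64572/425 ≈ 151.9341176
V = pitch²·Σt = 1.58²·64572/425 = 379.288

t(5,6)=1.425 V=379.288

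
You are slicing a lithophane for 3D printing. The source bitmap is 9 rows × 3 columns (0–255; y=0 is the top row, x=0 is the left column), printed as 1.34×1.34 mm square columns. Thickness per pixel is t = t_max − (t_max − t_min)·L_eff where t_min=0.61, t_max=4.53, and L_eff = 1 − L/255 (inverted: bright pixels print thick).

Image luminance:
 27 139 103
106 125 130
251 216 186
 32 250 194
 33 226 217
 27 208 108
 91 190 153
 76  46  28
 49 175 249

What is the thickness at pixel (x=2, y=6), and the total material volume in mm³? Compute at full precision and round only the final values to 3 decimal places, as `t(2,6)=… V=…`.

t(2,6)=2.962 V=129.910

span = t_max - t_min = 4.53 - 0.61 = 3.920
L(2,6) = 153, L_eff = 1 - 153/255 = 0.400000 (inverted)
t(2,6) = 4.53 - 3.920·0.400000 = 2.962
Σt over all 9·3 pixels = 368981/5100 ≈ 72.3492157
V = pitch²·Σt = 1.34²·368981/5100 = 129.910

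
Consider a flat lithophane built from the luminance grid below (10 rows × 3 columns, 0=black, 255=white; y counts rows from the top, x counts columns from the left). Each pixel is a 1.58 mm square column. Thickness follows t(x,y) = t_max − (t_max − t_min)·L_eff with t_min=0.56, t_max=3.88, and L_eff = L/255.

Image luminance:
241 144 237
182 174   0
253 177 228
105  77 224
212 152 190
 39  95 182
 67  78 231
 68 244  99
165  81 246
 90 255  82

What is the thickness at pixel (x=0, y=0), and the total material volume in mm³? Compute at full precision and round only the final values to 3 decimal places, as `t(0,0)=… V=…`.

t(0,0)=0.742 V=140.486

span = t_max - t_min = 3.88 - 0.56 = 3.320
L(0,0) = 241, L_eff = 241/255 = 0.945098
t(0,0) = 3.88 - 3.320·0.945098 = 0.742
Σt over all 10·3 pixels = 358756/6375 ≈ 56.2754510
V = pitch²·Σt = 1.58²·358756/6375 = 140.486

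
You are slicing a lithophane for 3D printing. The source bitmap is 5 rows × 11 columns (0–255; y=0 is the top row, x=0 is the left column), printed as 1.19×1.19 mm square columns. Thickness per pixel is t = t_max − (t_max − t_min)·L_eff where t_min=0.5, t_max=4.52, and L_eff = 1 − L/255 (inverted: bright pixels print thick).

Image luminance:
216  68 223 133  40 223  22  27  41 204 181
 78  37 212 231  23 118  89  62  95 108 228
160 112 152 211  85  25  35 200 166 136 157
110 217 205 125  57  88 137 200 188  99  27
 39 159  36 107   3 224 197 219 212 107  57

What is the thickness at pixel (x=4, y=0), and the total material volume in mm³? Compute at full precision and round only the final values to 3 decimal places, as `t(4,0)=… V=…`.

span = t_max - t_min = 4.52 - 0.5 = 4.020
L(4,0) = 40, L_eff = 1 - 40/255 = 0.843137 (inverted)
t(4,0) = 4.52 - 4.020·0.843137 = 1.131
Σt over all 5·11 pixels = 289956/2125 ≈ 136.4498824
V = pitch²·Σt = 1.19²·289956/2125 = 193.227

t(4,0)=1.131 V=193.227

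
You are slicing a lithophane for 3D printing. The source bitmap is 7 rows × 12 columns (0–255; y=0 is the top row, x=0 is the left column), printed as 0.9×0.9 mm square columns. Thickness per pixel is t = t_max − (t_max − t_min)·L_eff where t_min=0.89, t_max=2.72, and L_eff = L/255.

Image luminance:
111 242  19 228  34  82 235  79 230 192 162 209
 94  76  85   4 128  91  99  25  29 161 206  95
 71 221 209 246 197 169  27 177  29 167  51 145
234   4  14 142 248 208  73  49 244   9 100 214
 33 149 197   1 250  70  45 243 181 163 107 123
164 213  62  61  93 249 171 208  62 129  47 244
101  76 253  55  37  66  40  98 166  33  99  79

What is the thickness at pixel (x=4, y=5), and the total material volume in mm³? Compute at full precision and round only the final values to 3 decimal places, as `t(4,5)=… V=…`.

span = t_max - t_min = 2.72 - 0.89 = 1.830
L(4,5) = 93, L_eff = 93/255 = 0.364706
t(4,5) = 2.72 - 1.830·0.364706 = 2.053
Σt over all 7·12 pixels = 324907/2125 ≈ 152.8974118
V = pitch²·Σt = 0.9²·324907/2125 = 123.847

t(4,5)=2.053 V=123.847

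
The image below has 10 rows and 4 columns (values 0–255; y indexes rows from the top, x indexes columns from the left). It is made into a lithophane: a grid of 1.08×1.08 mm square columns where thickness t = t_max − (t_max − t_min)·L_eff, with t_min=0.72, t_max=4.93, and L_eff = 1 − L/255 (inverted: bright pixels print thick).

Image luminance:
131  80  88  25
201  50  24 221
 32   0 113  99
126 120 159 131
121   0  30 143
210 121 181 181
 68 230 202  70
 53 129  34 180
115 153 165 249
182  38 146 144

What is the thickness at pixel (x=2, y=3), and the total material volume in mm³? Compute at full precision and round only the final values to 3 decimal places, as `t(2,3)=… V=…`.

t(2,3)=3.345 V=124.967

span = t_max - t_min = 4.93 - 0.72 = 4.210
L(2,3) = 159, L_eff = 1 - 159/255 = 0.376471 (inverted)
t(2,3) = 4.93 - 4.210·0.376471 = 3.345
Σt over all 10·4 pixels = 546409/5100 ≈ 107.1390196
V = pitch²·Σt = 1.08²·546409/5100 = 124.967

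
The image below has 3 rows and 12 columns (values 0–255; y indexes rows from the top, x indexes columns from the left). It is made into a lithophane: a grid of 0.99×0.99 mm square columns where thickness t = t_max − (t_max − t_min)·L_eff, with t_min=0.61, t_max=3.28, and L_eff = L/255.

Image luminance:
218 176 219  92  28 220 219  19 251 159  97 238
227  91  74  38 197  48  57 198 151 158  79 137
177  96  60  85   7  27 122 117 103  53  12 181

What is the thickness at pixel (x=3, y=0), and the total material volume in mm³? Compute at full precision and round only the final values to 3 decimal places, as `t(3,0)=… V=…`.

t(3,0)=2.317 V=70.258

span = t_max - t_min = 3.28 - 0.61 = 2.670
L(3,0) = 92, L_eff = 92/255 = 0.360784
t(3,0) = 3.28 - 2.670·0.360784 = 2.317
Σt over all 3·12 pixels = 609321/8500 ≈ 71.6848235
V = pitch²·Σt = 0.99²·609321/8500 = 70.258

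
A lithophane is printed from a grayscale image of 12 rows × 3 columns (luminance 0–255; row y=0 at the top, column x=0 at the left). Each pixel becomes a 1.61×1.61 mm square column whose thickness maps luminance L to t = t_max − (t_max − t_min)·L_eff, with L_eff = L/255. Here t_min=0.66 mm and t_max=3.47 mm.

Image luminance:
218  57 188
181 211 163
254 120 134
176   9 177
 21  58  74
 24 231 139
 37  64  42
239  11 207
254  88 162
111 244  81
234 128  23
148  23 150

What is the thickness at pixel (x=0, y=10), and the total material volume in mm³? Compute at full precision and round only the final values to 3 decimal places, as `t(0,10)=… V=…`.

span = t_max - t_min = 3.47 - 0.66 = 2.810
L(0,10) = 234, L_eff = 234/255 = 0.917647
t(0,10) = 3.47 - 2.810·0.917647 = 0.891
Σt over all 12·3 pixels = 1870099/25500 ≈ 73.3372157
V = pitch²·Σt = 1.61²·1870099/25500 = 190.097

t(0,10)=0.891 V=190.097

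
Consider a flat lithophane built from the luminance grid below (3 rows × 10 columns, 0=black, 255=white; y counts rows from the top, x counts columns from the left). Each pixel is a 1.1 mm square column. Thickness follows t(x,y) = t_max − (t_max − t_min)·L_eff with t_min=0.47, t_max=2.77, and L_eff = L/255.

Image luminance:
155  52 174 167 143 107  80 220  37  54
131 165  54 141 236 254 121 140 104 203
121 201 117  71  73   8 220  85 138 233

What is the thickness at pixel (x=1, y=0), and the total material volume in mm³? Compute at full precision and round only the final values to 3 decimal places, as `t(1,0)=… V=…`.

t(1,0)=2.301 V=56.842

span = t_max - t_min = 2.77 - 0.47 = 2.300
L(1,0) = 52, L_eff = 52/255 = 0.203922
t(1,0) = 2.77 - 2.300·0.203922 = 2.301
Σt over all 3·10 pixels = 3993/85 ≈ 46.9764706
V = pitch²·Σt = 1.1²·3993/85 = 56.842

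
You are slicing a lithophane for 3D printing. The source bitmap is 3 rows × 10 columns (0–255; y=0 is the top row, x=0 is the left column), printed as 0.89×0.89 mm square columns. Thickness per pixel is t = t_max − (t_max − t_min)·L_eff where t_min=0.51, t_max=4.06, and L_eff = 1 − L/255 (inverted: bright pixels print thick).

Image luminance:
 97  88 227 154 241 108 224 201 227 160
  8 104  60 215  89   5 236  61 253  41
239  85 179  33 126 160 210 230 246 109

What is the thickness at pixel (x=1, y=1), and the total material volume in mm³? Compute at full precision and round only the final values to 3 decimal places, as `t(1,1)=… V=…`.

span = t_max - t_min = 4.06 - 0.51 = 3.550
L(1,1) = 104, L_eff = 1 - 104/255 = 0.592157 (inverted)
t(1,1) = 4.06 - 3.550·0.592157 = 1.958
Σt over all 3·10 pixels = 65261/850 ≈ 76.7776471
V = pitch²·Σt = 0.89²·65261/850 = 60.816

t(1,1)=1.958 V=60.816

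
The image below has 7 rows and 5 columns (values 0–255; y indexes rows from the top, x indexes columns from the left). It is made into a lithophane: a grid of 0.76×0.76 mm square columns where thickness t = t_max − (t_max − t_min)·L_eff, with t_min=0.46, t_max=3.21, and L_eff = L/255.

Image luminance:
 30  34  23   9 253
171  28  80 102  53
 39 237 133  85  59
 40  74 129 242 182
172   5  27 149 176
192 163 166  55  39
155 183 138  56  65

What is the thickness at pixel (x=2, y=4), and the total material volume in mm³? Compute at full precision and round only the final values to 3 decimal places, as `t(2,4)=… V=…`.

span = t_max - t_min = 3.21 - 0.46 = 2.750
L(2,4) = 27, L_eff = 27/255 = 0.105882
t(2,4) = 3.21 - 2.750·0.105882 = 2.919
Σt over all 7·5 pixels = 24471/340 ≈ 71.9735294
V = pitch²·Σt = 0.76²·24471/340 = 41.572

t(2,4)=2.919 V=41.572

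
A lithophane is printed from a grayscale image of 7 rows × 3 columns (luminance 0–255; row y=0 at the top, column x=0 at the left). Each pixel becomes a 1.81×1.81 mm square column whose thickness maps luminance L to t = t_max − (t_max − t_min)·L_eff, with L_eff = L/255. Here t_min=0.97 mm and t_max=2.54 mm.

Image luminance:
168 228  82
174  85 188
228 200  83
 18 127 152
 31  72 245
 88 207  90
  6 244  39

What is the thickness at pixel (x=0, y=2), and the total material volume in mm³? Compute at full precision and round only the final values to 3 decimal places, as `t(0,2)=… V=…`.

t(0,2)=1.136 V=119.177

span = t_max - t_min = 2.54 - 0.97 = 1.570
L(0,2) = 228, L_eff = 228/255 = 0.894118
t(0,2) = 2.54 - 1.570·0.894118 = 1.136
Σt over all 7·3 pixels = 185527/5100 ≈ 36.3778431
V = pitch²·Σt = 1.81²·185527/5100 = 119.177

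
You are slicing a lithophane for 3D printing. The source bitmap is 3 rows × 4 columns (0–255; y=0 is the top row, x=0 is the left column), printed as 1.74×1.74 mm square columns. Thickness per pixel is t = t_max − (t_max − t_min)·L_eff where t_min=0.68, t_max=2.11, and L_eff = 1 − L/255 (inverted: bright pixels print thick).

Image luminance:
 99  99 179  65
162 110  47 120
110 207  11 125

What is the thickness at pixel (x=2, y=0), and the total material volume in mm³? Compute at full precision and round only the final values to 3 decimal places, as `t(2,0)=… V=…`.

span = t_max - t_min = 2.11 - 0.68 = 1.430
L(2,0) = 179, L_eff = 1 - 179/255 = 0.298039 (inverted)
t(2,0) = 2.11 - 1.430·0.298039 = 1.684
Σt over all 3·4 pixels = 199421/12750 ≈ 15.6408627
V = pitch²·Σt = 1.74²·199421/12750 = 47.354

t(2,0)=1.684 V=47.354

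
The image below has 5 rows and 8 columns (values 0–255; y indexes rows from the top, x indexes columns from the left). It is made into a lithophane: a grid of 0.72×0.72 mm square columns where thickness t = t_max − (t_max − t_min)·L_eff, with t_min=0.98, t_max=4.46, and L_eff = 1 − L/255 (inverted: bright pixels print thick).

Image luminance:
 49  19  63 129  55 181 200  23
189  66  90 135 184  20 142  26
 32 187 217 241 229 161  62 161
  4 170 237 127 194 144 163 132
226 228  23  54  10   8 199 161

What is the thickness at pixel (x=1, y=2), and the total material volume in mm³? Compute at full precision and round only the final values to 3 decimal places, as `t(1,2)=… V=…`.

t(1,2)=3.532 V=55.277

span = t_max - t_min = 4.46 - 0.98 = 3.480
L(1,2) = 187, L_eff = 1 - 187/255 = 0.266667 (inverted)
t(1,2) = 4.46 - 3.480·0.266667 = 3.532
Σt over all 5·8 pixels = 226589/2125 ≈ 106.6301176
V = pitch²·Σt = 0.72²·226589/2125 = 55.277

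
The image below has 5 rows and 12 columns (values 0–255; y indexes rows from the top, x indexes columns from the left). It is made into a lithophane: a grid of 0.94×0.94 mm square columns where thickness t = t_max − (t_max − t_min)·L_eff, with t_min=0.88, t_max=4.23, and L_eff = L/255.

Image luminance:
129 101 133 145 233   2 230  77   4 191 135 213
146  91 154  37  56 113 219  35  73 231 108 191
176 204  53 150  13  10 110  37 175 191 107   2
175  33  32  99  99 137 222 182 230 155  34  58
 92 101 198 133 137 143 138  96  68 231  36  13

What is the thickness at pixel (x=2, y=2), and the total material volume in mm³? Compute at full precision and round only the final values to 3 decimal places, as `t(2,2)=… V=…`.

span = t_max - t_min = 4.23 - 0.88 = 3.350
L(2,2) = 53, L_eff = 53/255 = 0.207843
t(2,2) = 4.23 - 3.350·0.207843 = 3.534
Σt over all 5·12 pixels = 817541/5100 ≈ 160.3021569
V = pitch²·Σt = 0.94²·817541/5100 = 141.643

t(2,2)=3.534 V=141.643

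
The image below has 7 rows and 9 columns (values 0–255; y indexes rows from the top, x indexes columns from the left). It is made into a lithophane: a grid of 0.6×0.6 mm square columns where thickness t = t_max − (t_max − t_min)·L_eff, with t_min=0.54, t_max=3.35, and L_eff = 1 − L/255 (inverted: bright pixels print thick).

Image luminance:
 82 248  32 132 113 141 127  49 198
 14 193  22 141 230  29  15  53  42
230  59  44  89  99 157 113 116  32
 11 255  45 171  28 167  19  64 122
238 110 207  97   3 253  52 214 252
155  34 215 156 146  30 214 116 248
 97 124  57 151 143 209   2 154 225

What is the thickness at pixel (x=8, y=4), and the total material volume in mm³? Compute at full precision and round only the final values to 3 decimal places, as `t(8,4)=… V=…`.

span = t_max - t_min = 3.35 - 0.54 = 2.810
L(8,4) = 252, L_eff = 1 - 252/255 = 0.011765 (inverted)
t(8,4) = 3.35 - 2.810·0.011765 = 3.317
Σt over all 7·9 pixels = 499769/4250 ≈ 117.5927059
V = pitch²·Σt = 0.6²·499769/4250 = 42.333

t(8,4)=3.317 V=42.333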